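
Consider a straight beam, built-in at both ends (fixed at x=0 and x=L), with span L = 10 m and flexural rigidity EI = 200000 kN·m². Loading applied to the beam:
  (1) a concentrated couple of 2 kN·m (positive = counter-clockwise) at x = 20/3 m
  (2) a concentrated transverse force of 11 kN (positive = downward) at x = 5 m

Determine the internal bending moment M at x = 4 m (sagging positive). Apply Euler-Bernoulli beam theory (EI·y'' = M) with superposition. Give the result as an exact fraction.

M(4) = 173/20 kN·m

Load 1 — applied couple M₀=2 kN·m at a=20/3 m (b=L-a=10/3):
  M_1 = R_Ax - M_A  [x≤a] with R_A=4/15, M_A=2/3 = (4/15)·4 - (2/3) = 2/5 kN·m
Load 2 — point force P=11 kN at a=5 m (b=L-a=5):
  M_2 = Pb²(3a+b)x/L³ - Pab²/L²  [x≤a] = 11·5²·(3·5+5)·4/10³ - 11·5·5²/10² = 33/4 kN·m
Superposition: M = Σ M_i = 173/20 kN·m ≈ 8.650000 kN·m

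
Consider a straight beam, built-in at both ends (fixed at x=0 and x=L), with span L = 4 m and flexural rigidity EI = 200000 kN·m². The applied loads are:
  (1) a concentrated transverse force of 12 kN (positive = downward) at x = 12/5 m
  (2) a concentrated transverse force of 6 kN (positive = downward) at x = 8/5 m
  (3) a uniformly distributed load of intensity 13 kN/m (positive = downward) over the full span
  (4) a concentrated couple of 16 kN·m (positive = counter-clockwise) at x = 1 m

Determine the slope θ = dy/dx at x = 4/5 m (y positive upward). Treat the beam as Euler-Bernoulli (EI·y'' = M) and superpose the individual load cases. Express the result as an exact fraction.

Load 1 — point force P=12 kN at a=12/5 m (b=L-a=8/5):
  θ_1 = -Pb²x(2aL-(3a+b)x)/(2L³EI)  [x≤a] = -12·(8/5)²·(4/5)·(2·(12/5)·4-(3·(12/5)+(8/5))·(4/5))/(2·4³·200000) = -114/9765625 rad
Load 2 — point force P=6 kN at a=8/5 m (b=L-a=12/5):
  θ_2 = -Pb²x(2aL-(3a+b)x)/(2L³EI)  [x≤a] = -6·(12/5)²·(4/5)·(2·(8/5)·4-(3·(8/5)+(12/5))·(4/5))/(2·4³·200000) = -297/39062500 rad
Load 3 — uniform load w=13 kN/m over full span:
  θ_3 = -wx(L-x)(L-2x)/(12EI) = -13·(4/5)·(4-(4/5))·(4-2·(4/5))/(12·200000) = -13/390625 rad
Load 4 — applied couple M₀=16 kN·m at a=1 m (b=L-a=3):
  θ_4 = (R_Ax²/2 - M_Ax)/EI  [x≤a] with R_A=9/2, M_A=-3 = ((9/2)·(4/5)²/2 - (-3)·(4/5))/200000 = 3/156250 rad
Superposition: θ = Σ θ_i = -1303/39062500 rad ≈ -0.000033 rad

θ(4/5) = -1303/39062500 rad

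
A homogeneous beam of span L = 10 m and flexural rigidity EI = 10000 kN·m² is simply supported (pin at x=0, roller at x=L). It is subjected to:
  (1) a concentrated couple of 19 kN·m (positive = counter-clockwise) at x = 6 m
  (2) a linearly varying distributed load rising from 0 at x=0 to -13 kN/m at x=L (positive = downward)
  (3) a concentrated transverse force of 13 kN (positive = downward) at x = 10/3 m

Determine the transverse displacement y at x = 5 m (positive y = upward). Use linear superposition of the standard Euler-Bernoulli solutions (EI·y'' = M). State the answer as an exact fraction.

y(5) = 742471/12960000 m

Load 1 — applied couple M₀=19 kN·m at a=6 m (b=L-a=4):
  y_1 = (M₀x³/(6L)+C₁x)/EI  [x≤a] with C₁=M₀(3b²-L²)/(6L)=-247/15 = (19·5³/(6·10)+(-247/15)·5)/10000 = -171/40000 m
Load 2 — triangular load w₀=-13 kN/m (0→w₀ over full span):
  y_2 = -w₀x(7L⁴-10L²x²+3x⁴)/(360LEI) = -(-13)·5·(7·10⁴-10·10²·5²+3·5⁴)/(360·10·10000) = 65/768 m
Load 3 — point force P=13 kN at a=10/3 m (b=L-a=20/3):
  y_3 = -Pa(L-x)(2Lx-a²-x²)/(6LEI)  [x>a] = -13·(10/3)·(10-5)·(2·10·5-(10/3)²-5²)/(6·10·10000) = -299/12960 m
Superposition: y = Σ y_i = 742471/12960000 m ≈ 0.057289 m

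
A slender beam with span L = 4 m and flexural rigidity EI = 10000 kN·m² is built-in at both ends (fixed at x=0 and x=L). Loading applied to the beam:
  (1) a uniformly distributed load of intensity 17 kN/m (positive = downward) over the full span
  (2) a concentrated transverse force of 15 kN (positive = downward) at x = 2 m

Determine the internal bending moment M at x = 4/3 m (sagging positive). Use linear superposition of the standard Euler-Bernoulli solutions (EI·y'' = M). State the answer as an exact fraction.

Load 1 — uniform load w=17 kN/m over full span:
  M_1 = wLx/2 - wL²/12 - wx²/2 = 17·4·(4/3)/2 - 17·4²/12 - 17·(4/3)²/2 = 68/9 kN·m
Load 2 — point force P=15 kN at a=2 m (b=L-a=2):
  M_2 = Pb²(3a+b)x/L³ - Pab²/L²  [x≤a] = 15·2²·(3·2+2)·(4/3)/4³ - 15·2·2²/4² = 5/2 kN·m
Superposition: M = Σ M_i = 181/18 kN·m ≈ 10.055556 kN·m

M(4/3) = 181/18 kN·m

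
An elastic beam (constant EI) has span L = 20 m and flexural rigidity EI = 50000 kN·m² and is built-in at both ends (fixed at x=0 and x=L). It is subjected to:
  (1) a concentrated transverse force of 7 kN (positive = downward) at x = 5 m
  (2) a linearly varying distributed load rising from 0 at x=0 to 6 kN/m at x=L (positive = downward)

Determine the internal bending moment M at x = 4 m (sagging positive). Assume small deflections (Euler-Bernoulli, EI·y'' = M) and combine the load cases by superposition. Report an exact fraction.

Load 1 — point force P=7 kN at a=5 m (b=L-a=15):
  M_1 = Pb²(3a+b)x/L³ - Pab²/L²  [x≤a] = 7·15²·(3·5+15)·4/20³ - 7·5·15²/20² = 63/16 kN·m
Load 2 — triangular load w₀=6 kN/m (0→w₀ over full span):
  M_2 = 3w₀Lx/20 - w₀L²/30 - w₀x³/(6L) = 3·6·20·4/20 - 6·20²/30 - 6·4³/(6·20) = -56/5 kN·m
Superposition: M = Σ M_i = -581/80 kN·m ≈ -7.262500 kN·m

M(4) = -581/80 kN·m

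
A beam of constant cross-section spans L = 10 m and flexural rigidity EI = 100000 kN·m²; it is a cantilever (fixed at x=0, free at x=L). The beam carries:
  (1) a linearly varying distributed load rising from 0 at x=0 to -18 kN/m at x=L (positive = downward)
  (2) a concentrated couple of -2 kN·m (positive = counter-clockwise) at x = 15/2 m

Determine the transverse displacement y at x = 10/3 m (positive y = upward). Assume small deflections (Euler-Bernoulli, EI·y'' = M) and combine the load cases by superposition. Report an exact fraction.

y(10/3) = 1123/40500 m

Load 1 — triangular load w₀=-18 kN/m (0→w₀ over full span):
  y_1 = (w₀Lx³/12-w₀L²x²/6-w₀x⁵/(120L))/EI = ((-18)·10·(10/3)³/12-(-18)·10²·(10/3)²/6-(-18)·(10/3)⁵/(120·10))/100000 = 451/16200 m
Load 2 — applied couple M₀=-2 kN·m at a=15/2 m (b=L-a=5/2):
  y_2 = M₀x²/(2EI)  [x≤a] = (-2)·(10/3)²/(2·100000) = -1/9000 m
Superposition: y = Σ y_i = 1123/40500 m ≈ 0.027728 m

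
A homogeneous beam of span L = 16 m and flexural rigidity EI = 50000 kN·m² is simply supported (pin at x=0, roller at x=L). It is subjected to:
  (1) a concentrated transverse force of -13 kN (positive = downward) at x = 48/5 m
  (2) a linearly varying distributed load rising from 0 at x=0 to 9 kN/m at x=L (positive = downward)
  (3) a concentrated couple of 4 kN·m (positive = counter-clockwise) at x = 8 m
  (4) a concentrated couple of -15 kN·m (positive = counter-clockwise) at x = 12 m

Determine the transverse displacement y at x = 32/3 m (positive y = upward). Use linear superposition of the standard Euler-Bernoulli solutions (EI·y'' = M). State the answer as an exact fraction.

y(32/3) = -1477577/31640625 m

Load 1 — point force P=-13 kN at a=48/5 m (b=L-a=32/5):
  y_1 = -Pa(L-x)(2Lx-a²-x²)/(6LEI)  [x>a] = -(-13)·(48/5)·(16-(32/3))·(2·16·(32/3)-(48/5)²-(32/3)²)/(6·16·50000) = 198016/10546875 m
Load 2 — triangular load w₀=9 kN/m (0→w₀ over full span):
  y_2 = -w₀x(7L⁴-10L²x²+3x⁴)/(360LEI) = -9·(32/3)·(7·16⁴-10·16²·(32/3)²+3·(32/3)⁴)/(360·16·50000) = -17408/253125 m
Load 3 — applied couple M₀=4 kN·m at a=8 m (b=L-a=8):
  y_3 = (M₀x³/(6L)-M₀(x-a)²/2+C₁x)/EI  [x>a] with C₁=M₀(3b²-L²)/(6L)=-8/3 = (4·(32/3)³/(6·16)-4·((32/3)-8)²/2+(-8/3)·(32/3))/50000 = 8/50625 m
Load 4 — applied couple M₀=-15 kN·m at a=12 m (b=L-a=4):
  y_4 = (M₀x³/(6L)+C₁x)/EI  [x≤a] with C₁=M₀(3b²-L²)/(6L)=65/2 = ((-15)·(32/3)³/(6·16)+(65/2)·(32/3))/50000 = 53/16875 m
Superposition: y = Σ y_i = -1477577/31640625 m ≈ -0.046699 m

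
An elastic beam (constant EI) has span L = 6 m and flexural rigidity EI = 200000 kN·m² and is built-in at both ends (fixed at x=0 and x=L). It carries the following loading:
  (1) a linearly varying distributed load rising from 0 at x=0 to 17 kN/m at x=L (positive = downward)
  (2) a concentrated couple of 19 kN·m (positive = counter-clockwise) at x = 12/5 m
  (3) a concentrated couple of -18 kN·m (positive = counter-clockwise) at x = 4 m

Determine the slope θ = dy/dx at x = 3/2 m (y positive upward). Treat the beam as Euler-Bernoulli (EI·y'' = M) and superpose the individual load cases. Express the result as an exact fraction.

θ(3/2) = -49761/1280000000 rad

Load 1 — triangular load w₀=17 kN/m (0→w₀ over full span):
  θ_1 = -w₀(2x(L-x)(L-2x)(x+2L)+x²(L-x)²)/(120LEI) = -17·(2·(3/2)·(6-(3/2))·(6-2·(3/2))·((3/2)+2·6)+(3/2)²·(6-(3/2))²)/(120·6·200000) = -17901/256000000 rad
Load 2 — applied couple M₀=19 kN·m at a=12/5 m (b=L-a=18/5):
  θ_2 = (R_Ax²/2 - M_Ax)/EI  [x≤a] with R_A=114/25, M_A=57/25 = ((114/25)·(3/2)²/2 - (57/25)·(3/2))/200000 = 171/20000000 rad
Load 3 — applied couple M₀=-18 kN·m at a=4 m (b=L-a=2):
  θ_3 = (R_Ax²/2 - M_Ax)/EI  [x≤a] with R_A=-4, M_A=-6 = ((-4)·(3/2)²/2 - (-6)·(3/2))/200000 = 9/400000 rad
Superposition: θ = Σ θ_i = -49761/1280000000 rad ≈ -0.000039 rad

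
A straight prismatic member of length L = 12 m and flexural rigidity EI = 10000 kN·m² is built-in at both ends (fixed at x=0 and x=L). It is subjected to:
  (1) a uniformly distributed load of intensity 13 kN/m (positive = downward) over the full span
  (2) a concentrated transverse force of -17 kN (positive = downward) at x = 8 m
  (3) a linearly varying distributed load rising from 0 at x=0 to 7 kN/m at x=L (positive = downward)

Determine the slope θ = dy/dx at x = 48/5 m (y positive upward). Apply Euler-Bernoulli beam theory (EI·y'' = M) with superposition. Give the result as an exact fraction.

Load 1 — uniform load w=13 kN/m over full span:
  θ_1 = -wx(L-x)(L-2x)/(12EI) = -13·(48/5)·(12-(48/5))·(12-2·(48/5))/(12·10000) = 1404/78125 rad
Load 2 — point force P=-17 kN at a=8 m (b=L-a=4):
  θ_2 = Pa²(L-x)(2bL-(3b+a)(L-x))/(2L³EI)  [x>a] = (-17)·8²·(12-(48/5))·(2·4·12-(3·4+8)·(12-(48/5)))/(2·12³·10000) = -34/9375 rad
Load 3 — triangular load w₀=7 kN/m (0→w₀ over full span):
  θ_3 = -w₀(2x(L-x)(L-2x)(x+2L)+x²(L-x)²)/(120LEI) = -7·(2·(48/5)·(12-(48/5))·(12-2·(48/5))·((48/5)+2·12)+(48/5)²·(12-(48/5))²)/(120·12·10000) = 2016/390625 rad
Superposition: θ = Σ θ_i = 22858/1171875 rad ≈ 0.019505 rad

θ(48/5) = 22858/1171875 rad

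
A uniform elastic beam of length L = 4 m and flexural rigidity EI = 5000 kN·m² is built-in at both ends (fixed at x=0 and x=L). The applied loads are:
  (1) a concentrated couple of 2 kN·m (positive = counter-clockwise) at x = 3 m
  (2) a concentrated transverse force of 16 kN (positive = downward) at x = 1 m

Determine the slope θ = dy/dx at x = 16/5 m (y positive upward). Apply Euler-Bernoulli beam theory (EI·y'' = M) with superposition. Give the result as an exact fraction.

θ(16/5) = 13/31250 rad

Load 1 — applied couple M₀=2 kN·m at a=3 m (b=L-a=1):
  θ_1 = (R_Ax²/2 - M_Ax - M₀(x-a))/EI  [x>a] with R_A=9/16, M_A=5/8 = ((9/16)·(16/5)²/2 - (5/8)·(16/5) - 2·((16/5)-3))/5000 = 3/31250 rad
Load 2 — point force P=16 kN at a=1 m (b=L-a=3):
  θ_2 = Pa²(L-x)(2bL-(3b+a)(L-x))/(2L³EI)  [x>a] = 16·1²·(4-(16/5))·(2·3·4-(3·3+1)·(4-(16/5)))/(2·4³·5000) = 1/3125 rad
Superposition: θ = Σ θ_i = 13/31250 rad ≈ 0.000416 rad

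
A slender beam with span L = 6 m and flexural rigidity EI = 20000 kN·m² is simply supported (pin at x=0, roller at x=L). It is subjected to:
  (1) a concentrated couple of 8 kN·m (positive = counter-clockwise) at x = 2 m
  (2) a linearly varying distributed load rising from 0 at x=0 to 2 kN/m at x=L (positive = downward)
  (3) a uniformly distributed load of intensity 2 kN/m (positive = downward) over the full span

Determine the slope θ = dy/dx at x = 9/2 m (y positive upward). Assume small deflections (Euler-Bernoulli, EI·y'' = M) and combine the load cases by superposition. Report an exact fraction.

Load 1 — applied couple M₀=8 kN·m at a=2 m (b=L-a=4):
  θ_1 = (M₀x²/(2L)-M₀(x-a)+C₁)/EI  [x>a] with C₁=M₀(3b²-L²)/(6L)=8/3 = (8·(9/2)²/(2·6)-8·((9/2)-2)+(8/3))/20000 = -23/120000 rad
Load 2 — triangular load w₀=2 kN/m (0→w₀ over full span):
  θ_2 = -w₀(7L⁴-30L²x²+15x⁴)/(360LEI) = -2·(7·6⁴-30·6²·(9/2)²+15·(9/2)⁴)/(360·6·20000) = 3939/12800000 rad
Load 3 — uniform load w=2 kN/m over full span:
  θ_3 = -w(L³-6Lx²+4x³)/(24EI) = -2·(6³-6·6·(9/2)²+4·(9/2)³)/(24·20000) = 99/160000 rad
Superposition: θ = Σ θ_i = 28217/38400000 rad ≈ 0.000735 rad

θ(9/2) = 28217/38400000 rad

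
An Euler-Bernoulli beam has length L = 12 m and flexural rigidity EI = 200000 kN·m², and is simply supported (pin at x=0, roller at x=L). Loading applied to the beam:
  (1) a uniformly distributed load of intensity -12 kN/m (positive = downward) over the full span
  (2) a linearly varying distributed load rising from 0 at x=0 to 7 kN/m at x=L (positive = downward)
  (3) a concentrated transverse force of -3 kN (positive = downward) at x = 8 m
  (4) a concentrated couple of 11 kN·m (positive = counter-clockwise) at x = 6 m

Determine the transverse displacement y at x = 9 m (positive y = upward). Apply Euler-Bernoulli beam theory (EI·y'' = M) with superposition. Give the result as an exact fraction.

y(9) = 54049/6400000 m

Load 1 — uniform load w=-12 kN/m over full span:
  y_1 = -wx(L³-2Lx²+x³)/(24EI) = -(-12)·9·(12³-2·12·9²+9³)/(24·200000) = 4617/400000 m
Load 2 — triangular load w₀=7 kN/m (0→w₀ over full span):
  y_2 = -w₀x(7L⁴-10L²x²+3x⁴)/(360LEI) = -7·9·(7·12⁴-10·12²·9²+3·9⁴)/(360·12·200000) = -22491/6400000 m
Load 3 — point force P=-3 kN at a=8 m (b=L-a=4):
  y_3 = -Pa(L-x)(2Lx-a²-x²)/(6LEI)  [x>a] = -(-3)·8·(12-9)·(2·12·9-8²-9²)/(6·12·200000) = 71/200000 m
Load 4 — applied couple M₀=11 kN·m at a=6 m (b=L-a=6):
  y_4 = (M₀x³/(6L)-M₀(x-a)²/2+C₁x)/EI  [x>a] with C₁=M₀(3b²-L²)/(6L)=-11/2 = (11·9³/(6·12)-11·(9-6)²/2+(-11/2)·9)/200000 = 99/1600000 m
Superposition: y = Σ y_i = 54049/6400000 m ≈ 0.008445 m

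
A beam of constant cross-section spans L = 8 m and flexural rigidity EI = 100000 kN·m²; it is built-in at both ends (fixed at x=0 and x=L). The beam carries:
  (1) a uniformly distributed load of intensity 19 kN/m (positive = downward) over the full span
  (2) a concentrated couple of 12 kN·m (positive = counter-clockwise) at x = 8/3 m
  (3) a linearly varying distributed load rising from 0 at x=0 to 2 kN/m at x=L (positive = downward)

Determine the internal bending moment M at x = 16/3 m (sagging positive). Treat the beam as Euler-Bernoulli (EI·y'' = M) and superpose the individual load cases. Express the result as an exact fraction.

Load 1 — uniform load w=19 kN/m over full span:
  M_1 = wLx/2 - wL²/12 - wx²/2 = 19·8·(16/3)/2 - 19·8²/12 - 19·(16/3)²/2 = 304/9 kN·m
Load 2 — applied couple M₀=12 kN·m at a=8/3 m (b=L-a=16/3):
  M_2 = R_Ax - M_A - M₀  [x>a] with R_A=2, M_A=0 = 2·(16/3) - 0 - 12 = -4/3 kN·m
Load 3 — triangular load w₀=2 kN/m (0→w₀ over full span):
  M_3 = 3w₀Lx/20 - w₀L²/30 - w₀x³/(6L) = 3·2·8·(16/3)/20 - 2·8²/30 - 2·(16/3)³/(6·8) = 896/405 kN·m
Superposition: M = Σ M_i = 14036/405 kN·m ≈ 34.656790 kN·m

M(16/3) = 14036/405 kN·m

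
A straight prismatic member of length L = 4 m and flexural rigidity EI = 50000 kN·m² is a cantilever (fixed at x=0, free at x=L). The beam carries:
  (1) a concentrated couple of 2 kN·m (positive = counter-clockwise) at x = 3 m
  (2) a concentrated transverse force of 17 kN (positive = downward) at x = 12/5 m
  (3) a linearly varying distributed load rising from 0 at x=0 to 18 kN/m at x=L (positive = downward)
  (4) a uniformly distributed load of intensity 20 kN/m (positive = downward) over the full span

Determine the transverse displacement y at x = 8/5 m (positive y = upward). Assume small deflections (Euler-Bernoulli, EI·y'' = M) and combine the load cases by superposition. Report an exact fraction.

Load 1 — applied couple M₀=2 kN·m at a=3 m (b=L-a=1):
  y_1 = M₀x²/(2EI)  [x≤a] = 2·(8/5)²/(2·50000) = 4/78125 m
Load 2 — point force P=17 kN at a=12/5 m (b=L-a=8/5):
  y_2 = -Px²(3a-x)/(6EI)  [x≤a] = -17·(8/5)²·(3·(12/5)-(8/5))/(6·50000) = -952/1171875 m
Load 3 — triangular load w₀=18 kN/m (0→w₀ over full span):
  y_3 = (w₀Lx³/12-w₀L²x²/6-w₀x⁵/(120L))/EI = (18·4·(8/5)³/12-18·4²·(8/5)²/6-18·(8/5)⁵/(120·4))/50000 = -96384/48828125 m
Load 4 — uniform load w=20 kN/m over full span:
  y_4 = -wx²(x²-4Lx+6L²)/(24EI) = -20·(8/5)²·((8/5)²-4·4·(8/5)+6·4²)/(24·50000) = -1216/390625 m
Superposition: y = Σ y_i = -856652/146484375 m ≈ -0.005848 m

y(8/5) = -856652/146484375 m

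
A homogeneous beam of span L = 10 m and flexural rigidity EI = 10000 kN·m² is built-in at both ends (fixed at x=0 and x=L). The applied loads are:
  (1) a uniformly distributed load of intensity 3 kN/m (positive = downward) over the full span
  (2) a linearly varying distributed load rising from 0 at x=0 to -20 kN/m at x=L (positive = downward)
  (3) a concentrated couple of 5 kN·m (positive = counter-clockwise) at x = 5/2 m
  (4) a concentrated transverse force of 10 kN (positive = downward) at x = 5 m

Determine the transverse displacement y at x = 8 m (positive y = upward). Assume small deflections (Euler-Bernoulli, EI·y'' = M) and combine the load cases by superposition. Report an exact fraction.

y(8) = 8581/1200000 m

Load 1 — uniform load w=3 kN/m over full span:
  y_1 = -wx²(L-x)²/(24EI) = -3·8²·(10-8)²/(24·10000) = -2/625 m
Load 2 — triangular load w₀=-20 kN/m (0→w₀ over full span):
  y_2 = -w₀x²(L-x)²(x+2L)/(120LEI) = -(-20)·8²·(10-8)²·(8+2·10)/(120·10·10000) = 112/9375 m
Load 3 — applied couple M₀=5 kN·m at a=5/2 m (b=L-a=15/2):
  y_3 = (R_Ax³/6 - M_Ax²/2 - M₀(x-a)²/2)/EI  [x>a] with R_A=9/16, M_A=-15/16 = ((9/16)·8³/6 - (-15/16)·8²/2 - 5·(8-(5/2))²/2)/10000 = 19/80000 m
Load 4 — point force P=10 kN at a=5 m (b=L-a=5):
  y_4 = -Pa²(L-x)²(3bL-(3b+a)(L-x))/(6L³EI)  [x>a] = -10·5²·(10-8)²·(3·5·10-(3·5+5)·(10-8))/(6·10³·10000) = -11/6000 m
Superposition: y = Σ y_i = 8581/1200000 m ≈ 0.007151 m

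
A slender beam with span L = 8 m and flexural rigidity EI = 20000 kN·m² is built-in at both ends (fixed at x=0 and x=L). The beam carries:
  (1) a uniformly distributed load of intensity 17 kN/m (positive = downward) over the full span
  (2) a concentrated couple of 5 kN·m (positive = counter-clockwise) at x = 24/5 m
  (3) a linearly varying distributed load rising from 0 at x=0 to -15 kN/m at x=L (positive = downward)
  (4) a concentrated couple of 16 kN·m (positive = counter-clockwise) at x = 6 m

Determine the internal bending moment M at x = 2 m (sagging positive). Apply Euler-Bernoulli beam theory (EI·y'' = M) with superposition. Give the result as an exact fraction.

M(2) = 143/15 kN·m

Load 1 — uniform load w=17 kN/m over full span:
  M_1 = wLx/2 - wL²/12 - wx²/2 = 17·8·2/2 - 17·8²/12 - 17·2²/2 = 34/3 kN·m
Load 2 — applied couple M₀=5 kN·m at a=24/5 m (b=L-a=16/5):
  M_2 = R_Ax - M_A  [x≤a] with R_A=9/10, M_A=8/5 = (9/10)·2 - (8/5) = 1/5 kN·m
Load 3 — triangular load w₀=-15 kN/m (0→w₀ over full span):
  M_3 = 3w₀Lx/20 - w₀L²/30 - w₀x³/(6L) = 3·(-15)·8·2/20 - (-15)·8²/30 - (-15)·2³/(6·8) = -3/2 kN·m
Load 4 — applied couple M₀=16 kN·m at a=6 m (b=L-a=2):
  M_4 = R_Ax - M_A  [x≤a] with R_A=9/4, M_A=5 = (9/4)·2 - 5 = -1/2 kN·m
Superposition: M = Σ M_i = 143/15 kN·m ≈ 9.533333 kN·m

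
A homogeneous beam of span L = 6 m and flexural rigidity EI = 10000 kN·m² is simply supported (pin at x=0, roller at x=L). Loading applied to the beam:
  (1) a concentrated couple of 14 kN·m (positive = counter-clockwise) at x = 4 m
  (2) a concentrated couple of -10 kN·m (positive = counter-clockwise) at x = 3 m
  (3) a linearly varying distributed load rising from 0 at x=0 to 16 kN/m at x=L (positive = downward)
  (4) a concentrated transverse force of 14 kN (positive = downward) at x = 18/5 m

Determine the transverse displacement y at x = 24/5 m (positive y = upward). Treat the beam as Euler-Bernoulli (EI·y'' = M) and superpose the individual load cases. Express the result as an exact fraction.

y(24/5) = -2021111/156250000 m

Load 1 — applied couple M₀=14 kN·m at a=4 m (b=L-a=2):
  y_1 = (M₀x³/(6L)-M₀(x-a)²/2+C₁x)/EI  [x>a] with C₁=M₀(3b²-L²)/(6L)=-28/3 = (14·(24/5)³/(6·6)-14·((24/5)-4)²/2+(-28/3)·(24/5))/10000 = -49/78125 m
Load 2 — applied couple M₀=-10 kN·m at a=3 m (b=L-a=3):
  y_2 = (M₀x³/(6L)-M₀(x-a)²/2+C₁x)/EI  [x>a] with C₁=M₀(3b²-L²)/(6L)=5/2 = ((-10)·(24/5)³/(6·6)-(-10)·((24/5)-3)²/2+(5/2)·(24/5))/10000 = -63/250000 m
Load 3 — triangular load w₀=16 kN/m (0→w₀ over full span):
  y_3 = -w₀x(7L⁴-10L²x²+3x⁴)/(360LEI) = -16·(24/5)·(7·6⁴-10·6²·(24/5)²+3·(24/5)⁴)/(360·6·10000) = -82296/9765625 m
Load 4 — point force P=14 kN at a=18/5 m (b=L-a=12/5):
  y_4 = -Pa(L-x)(2Lx-a²-x²)/(6LEI)  [x>a] = -14·(18/5)·(6-(24/5))·(2·6·(24/5)-(18/5)²-(24/5)²)/(6·6·10000) = -567/156250 m
Superposition: y = Σ y_i = -2021111/156250000 m ≈ -0.012935 m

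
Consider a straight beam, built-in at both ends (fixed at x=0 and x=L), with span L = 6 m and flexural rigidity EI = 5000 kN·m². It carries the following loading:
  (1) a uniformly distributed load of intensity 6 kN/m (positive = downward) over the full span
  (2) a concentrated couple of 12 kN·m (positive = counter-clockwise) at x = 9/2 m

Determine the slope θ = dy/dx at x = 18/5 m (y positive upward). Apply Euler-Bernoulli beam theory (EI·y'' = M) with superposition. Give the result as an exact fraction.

Load 1 — uniform load w=6 kN/m over full span:
  θ_1 = -wx(L-x)(L-2x)/(12EI) = -6·(18/5)·(6-(18/5))·(6-2·(18/5))/(12·5000) = 81/78125 rad
Load 2 — applied couple M₀=12 kN·m at a=9/2 m (b=L-a=3/2):
  θ_2 = (R_Ax²/2 - M_Ax)/EI  [x≤a] with R_A=9/4, M_A=15/4 = ((9/4)·(18/5)²/2 - (15/4)·(18/5))/5000 = 27/125000 rad
Superposition: θ = Σ θ_i = 783/625000 rad ≈ 0.001253 rad

θ(18/5) = 783/625000 rad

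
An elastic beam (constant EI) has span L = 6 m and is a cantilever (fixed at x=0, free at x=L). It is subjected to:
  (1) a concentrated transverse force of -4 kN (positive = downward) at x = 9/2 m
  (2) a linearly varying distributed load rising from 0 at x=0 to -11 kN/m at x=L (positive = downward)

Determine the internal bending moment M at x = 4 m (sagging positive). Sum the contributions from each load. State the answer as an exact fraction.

M(4) = 194/9 kN·m

Load 1 — point force P=-4 kN at a=9/2 m (b=L-a=3/2):
  M_1 = -P(a-x)  [x≤a] = -(-4)·((9/2)-4) = 2 kN·m
Load 2 — triangular load w₀=-11 kN/m (0→w₀ over full span):
  M_2 = w₀Lx/2 - w₀L²/3 - w₀x³/(6L) = (-11)·6·4/2 - (-11)·6²/3 - (-11)·4³/(6·6) = 176/9 kN·m
Superposition: M = Σ M_i = 194/9 kN·m ≈ 21.555556 kN·m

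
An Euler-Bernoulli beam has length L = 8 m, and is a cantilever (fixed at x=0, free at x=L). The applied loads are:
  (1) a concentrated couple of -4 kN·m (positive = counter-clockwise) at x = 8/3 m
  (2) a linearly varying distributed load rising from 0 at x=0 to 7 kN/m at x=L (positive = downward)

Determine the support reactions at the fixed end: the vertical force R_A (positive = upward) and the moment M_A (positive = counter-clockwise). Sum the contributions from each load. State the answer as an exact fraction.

Load 1 — applied couple M₀=-4 kN·m at a=8/3 m (b=L-a=16/3):
  R_A = 0 kN
  M_A = -M₀ = -(-4) = 4 kN·m
Load 2 — triangular load w₀=7 kN/m (0→w₀ over full span):
  R_A = w₀L/2 = 7·8/2 = 28 kN
  M_A = w₀L²/3 = 7·8²/3 = 448/3 kN·m
Superposition: R_A = 28 kN, M_A = 460/3 kN·m

R_A = 28 kN, M_A = 460/3 kN·m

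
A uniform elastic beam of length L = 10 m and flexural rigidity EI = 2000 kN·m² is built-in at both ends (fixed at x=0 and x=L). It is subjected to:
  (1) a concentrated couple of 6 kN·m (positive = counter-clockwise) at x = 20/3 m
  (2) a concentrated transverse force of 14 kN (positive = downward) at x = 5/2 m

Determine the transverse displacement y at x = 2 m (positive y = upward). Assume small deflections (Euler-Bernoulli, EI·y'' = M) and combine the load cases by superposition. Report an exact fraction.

Load 1 — applied couple M₀=6 kN·m at a=20/3 m (b=L-a=10/3):
  y_1 = (R_Ax³/6 - M_Ax²/2)/EI  [x≤a] with R_A=4/5, M_A=2 = ((4/5)·2³/6 - 2·2²/2)/2000 = -11/7500 m
Load 2 — point force P=14 kN at a=5/2 m (b=L-a=15/2):
  y_2 = -Pb²x²(3aL-(3a+b)x)/(6L³EI)  [x≤a] = -14·(15/2)²·2²·(3·(5/2)·10-(3·(5/2)+(15/2))·2)/(6·10³·2000) = -189/16000 m
Superposition: y = Σ y_i = -3187/240000 m ≈ -0.013279 m

y(2) = -3187/240000 m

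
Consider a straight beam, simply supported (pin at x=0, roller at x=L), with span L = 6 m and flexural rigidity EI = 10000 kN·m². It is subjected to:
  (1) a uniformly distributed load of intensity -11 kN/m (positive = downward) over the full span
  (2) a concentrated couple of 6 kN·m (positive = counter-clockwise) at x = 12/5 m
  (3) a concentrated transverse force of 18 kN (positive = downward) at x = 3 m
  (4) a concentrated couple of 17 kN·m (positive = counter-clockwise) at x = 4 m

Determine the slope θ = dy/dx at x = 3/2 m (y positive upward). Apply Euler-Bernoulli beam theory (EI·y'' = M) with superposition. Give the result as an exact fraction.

Load 1 — uniform load w=-11 kN/m over full span:
  θ_1 = -w(L³-6Lx²+4x³)/(24EI) = -(-11)·(6³-6·6·(3/2)²+4·(3/2)³)/(24·10000) = 1089/160000 rad
Load 2 — applied couple M₀=6 kN·m at a=12/5 m (b=L-a=18/5):
  θ_2 = (M₀x²/(2L)+C₁)/EI  [x≤a] with C₁=M₀(3b²-L²)/(6L)=12/25 = (6·(3/2)²/(2·6)+(12/25))/10000 = 321/2000000 rad
Load 3 — point force P=18 kN at a=3 m (b=L-a=3):
  θ_3 = -Pb(L²-b²-3x²)/(6LEI)  [x≤a] = -18·3·(6²-3²-3·(3/2)²)/(6·6·10000) = -243/80000 rad
Load 4 — applied couple M₀=17 kN·m at a=4 m (b=L-a=2):
  θ_4 = (M₀x²/(2L)+C₁)/EI  [x≤a] with C₁=M₀(3b²-L²)/(6L)=-34/3 = (17·(3/2)²/(2·6)+(-34/3))/10000 = -391/480000 rad
Superposition: θ = Σ θ_i = 146/46875 rad ≈ 0.003115 rad

θ(3/2) = 146/46875 rad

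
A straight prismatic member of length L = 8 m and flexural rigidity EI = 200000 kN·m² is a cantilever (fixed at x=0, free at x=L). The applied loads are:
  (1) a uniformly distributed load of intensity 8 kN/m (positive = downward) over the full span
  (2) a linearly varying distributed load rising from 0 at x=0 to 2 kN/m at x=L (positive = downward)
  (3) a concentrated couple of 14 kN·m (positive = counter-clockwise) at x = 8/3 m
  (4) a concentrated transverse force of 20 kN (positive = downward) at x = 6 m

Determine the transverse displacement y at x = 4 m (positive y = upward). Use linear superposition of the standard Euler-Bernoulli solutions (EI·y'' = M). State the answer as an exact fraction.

Load 1 — uniform load w=8 kN/m over full span:
  y_1 = -wx²(x²-4Lx+6L²)/(24EI) = -8·4²·(4²-4·8·4+6·8²)/(24·200000) = -68/9375 m
Load 2 — triangular load w₀=2 kN/m (0→w₀ over full span):
  y_2 = (w₀Lx³/12-w₀L²x²/6-w₀x⁵/(120L))/EI = (2·8·4³/12-2·8²·4²/6-2·4⁵/(120·8))/200000 = -121/93750 m
Load 3 — applied couple M₀=14 kN·m at a=8/3 m (b=L-a=16/3):
  y_3 = M₀a(2x-a)/(2EI)  [x>a] = 14·(8/3)·(2·4-(8/3))/(2·200000) = 14/28125 m
Load 4 — point force P=20 kN at a=6 m (b=L-a=2):
  y_4 = -Px²(3a-x)/(6EI)  [x≤a] = -20·4²·(3·6-4)/(6·200000) = -7/1875 m
Superposition: y = Σ y_i = -3313/281250 m ≈ -0.011780 m

y(4) = -3313/281250 m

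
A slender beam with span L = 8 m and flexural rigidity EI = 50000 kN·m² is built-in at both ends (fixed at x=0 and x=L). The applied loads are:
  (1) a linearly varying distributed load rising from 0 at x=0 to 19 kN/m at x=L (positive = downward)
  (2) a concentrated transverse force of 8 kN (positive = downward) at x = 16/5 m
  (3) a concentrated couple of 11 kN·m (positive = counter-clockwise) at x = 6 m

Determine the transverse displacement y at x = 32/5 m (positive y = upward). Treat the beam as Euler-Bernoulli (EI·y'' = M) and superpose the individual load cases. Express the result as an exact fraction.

y(32/5) = -17539/15625000 m

Load 1 — triangular load w₀=19 kN/m (0→w₀ over full span):
  y_1 = -w₀x²(L-x)²(x+2L)/(120LEI) = -19·(32/5)²·(8-(32/5))²·((32/5)+2·8)/(120·8·50000) = -136192/146484375 m
Load 2 — point force P=8 kN at a=16/5 m (b=L-a=24/5):
  y_2 = -Pa²(L-x)²(3bL-(3b+a)(L-x))/(6L³EI)  [x>a] = -8·(16/5)²·(8-(32/5))²·(3·(24/5)·8-(3·(24/5)+(16/5))·(8-(32/5)))/(6·8³·50000) = -17408/146484375 m
Load 3 — applied couple M₀=11 kN·m at a=6 m (b=L-a=2):
  y_3 = (R_Ax³/6 - M_Ax²/2 - M₀(x-a)²/2)/EI  [x>a] with R_A=99/64, M_A=55/16 = ((99/64)·(32/5)³/6 - (55/16)·(32/5)²/2 - 11·((32/5)-6)²/2)/50000 = -231/3125000 m
Superposition: y = Σ y_i = -17539/15625000 m ≈ -0.001122 m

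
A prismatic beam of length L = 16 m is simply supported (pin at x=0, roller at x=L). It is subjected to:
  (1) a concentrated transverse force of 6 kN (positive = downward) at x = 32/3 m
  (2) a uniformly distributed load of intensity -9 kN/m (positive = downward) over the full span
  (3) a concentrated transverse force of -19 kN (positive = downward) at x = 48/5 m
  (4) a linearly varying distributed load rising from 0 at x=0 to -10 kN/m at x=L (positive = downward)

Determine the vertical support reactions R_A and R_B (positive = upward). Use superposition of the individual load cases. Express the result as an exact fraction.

R_A = -1564/15 kN, R_B = -1991/15 kN

Load 1 — point force P=6 kN at a=32/3 m (b=L-a=16/3):
  R_A = Pb/L = 6·(16/3)/16 = 2 kN
  R_B = Pa/L = 6·(32/3)/16 = 4 kN
Load 2 — uniform load w=-9 kN/m over full span:
  R_A = wL/2 = (-9)·16/2 = -72 kN
  R_B = wL/2 = (-9)·16/2 = -72 kN
Load 3 — point force P=-19 kN at a=48/5 m (b=L-a=32/5):
  R_A = Pb/L = (-19)·(32/5)/16 = -38/5 kN
  R_B = Pa/L = (-19)·(48/5)/16 = -57/5 kN
Load 4 — triangular load w₀=-10 kN/m (0→w₀ over full span):
  R_A = w₀L/6 = (-10)·16/6 = -80/3 kN
  R_B = w₀L/3 = (-10)·16/3 = -160/3 kN
Superposition: R_A = -1564/15 kN, R_B = -1991/15 kN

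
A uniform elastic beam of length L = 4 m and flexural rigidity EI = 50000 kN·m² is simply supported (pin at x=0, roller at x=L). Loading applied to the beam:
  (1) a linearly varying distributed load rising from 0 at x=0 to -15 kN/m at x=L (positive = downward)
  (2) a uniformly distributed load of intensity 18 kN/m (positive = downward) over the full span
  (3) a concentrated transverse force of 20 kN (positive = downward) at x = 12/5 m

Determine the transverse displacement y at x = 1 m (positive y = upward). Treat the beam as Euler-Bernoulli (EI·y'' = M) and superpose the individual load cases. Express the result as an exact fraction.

y(1) = -101533/120000000 m

Load 1 — triangular load w₀=-15 kN/m (0→w₀ over full span):
  y_1 = -w₀x(7L⁴-10L²x²+3x⁴)/(360LEI) = -(-15)·1·(7·4⁴-10·4²·1²+3·1⁴)/(360·4·50000) = 109/320000 m
Load 2 — uniform load w=18 kN/m over full span:
  y_2 = -wx(L³-2Lx²+x³)/(24EI) = -18·1·(4³-2·4·1²+1³)/(24·50000) = -171/200000 m
Load 3 — point force P=20 kN at a=12/5 m (b=L-a=8/5):
  y_3 = -Pbx(L²-b²-x²)/(6LEI)  [x≤a] = -20·(8/5)·1·(4²-(8/5)²-1²)/(6·4·50000) = -311/937500 m
Superposition: y = Σ y_i = -101533/120000000 m ≈ -0.000846 m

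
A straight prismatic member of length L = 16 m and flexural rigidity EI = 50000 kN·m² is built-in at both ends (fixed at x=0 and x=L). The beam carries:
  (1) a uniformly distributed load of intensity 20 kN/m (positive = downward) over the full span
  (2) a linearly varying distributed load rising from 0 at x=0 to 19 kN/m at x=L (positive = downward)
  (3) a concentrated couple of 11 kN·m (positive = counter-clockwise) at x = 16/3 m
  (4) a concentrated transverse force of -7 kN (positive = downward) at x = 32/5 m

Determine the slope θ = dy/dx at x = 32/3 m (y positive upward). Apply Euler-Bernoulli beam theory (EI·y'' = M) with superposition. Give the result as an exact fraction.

θ(32/3) = 1330889/94921875 rad

Load 1 — uniform load w=20 kN/m over full span:
  θ_1 = -wx(L-x)(L-2x)/(12EI) = -20·(32/3)·(16-(32/3))·(16-2·(32/3))/(12·50000) = 512/50625 rad
Load 2 — triangular load w₀=19 kN/m (0→w₀ over full span):
  θ_2 = -w₀(2x(L-x)(L-2x)(x+2L)+x²(L-x)²)/(120LEI) = -19·(2·(32/3)·(16-(32/3))·(16-2·(32/3))·((32/3)+2·16)+(32/3)²·(16-(32/3))²)/(120·16·50000) = 17024/3796875 rad
Load 3 — applied couple M₀=11 kN·m at a=16/3 m (b=L-a=32/3):
  θ_3 = (R_Ax²/2 - M_Ax - M₀(x-a))/EI  [x>a] with R_A=11/12, M_A=0 = ((11/12)·(32/3)²/2 - 0·(32/3) - 11·((32/3)-(16/3)))/50000 = -11/84375 rad
Load 4 — point force P=-7 kN at a=32/5 m (b=L-a=48/5):
  θ_4 = Pa²(L-x)(2bL-(3b+a)(L-x))/(2L³EI)  [x>a] = (-7)·(32/5)²·(16-(32/3))·(2·(48/5)·16-(3·(48/5)+(32/5))·(16-(32/3)))/(2·16³·50000) = -1568/3515625 rad
Superposition: θ = Σ θ_i = 1330889/94921875 rad ≈ 0.014021 rad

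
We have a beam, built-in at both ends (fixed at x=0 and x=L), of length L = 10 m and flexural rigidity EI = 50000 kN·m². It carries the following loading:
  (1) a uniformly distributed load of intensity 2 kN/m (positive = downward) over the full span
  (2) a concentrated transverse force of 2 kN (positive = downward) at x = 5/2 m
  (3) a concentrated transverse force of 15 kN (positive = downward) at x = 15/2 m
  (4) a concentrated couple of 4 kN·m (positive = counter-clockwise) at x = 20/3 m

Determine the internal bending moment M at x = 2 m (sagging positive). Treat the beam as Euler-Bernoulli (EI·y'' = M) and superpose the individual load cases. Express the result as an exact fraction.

M(2) = -1303/480 kN·m

Load 1 — uniform load w=2 kN/m over full span:
  M_1 = wLx/2 - wL²/12 - wx²/2 = 2·10·2/2 - 2·10²/12 - 2·2²/2 = -2/3 kN·m
Load 2 — point force P=2 kN at a=5/2 m (b=L-a=15/2):
  M_2 = Pb²(3a+b)x/L³ - Pab²/L²  [x≤a] = 2·(15/2)²·(3·(5/2)+(15/2))·2/10³ - 2·(5/2)·(15/2)²/10² = 9/16 kN·m
Load 3 — point force P=15 kN at a=15/2 m (b=L-a=5/2):
  M_3 = Pb²(3a+b)x/L³ - Pab²/L²  [x≤a] = 15·(5/2)²·(3·(15/2)+(5/2))·2/10³ - 15·(15/2)·(5/2)²/10² = -75/32 kN·m
Load 4 — applied couple M₀=4 kN·m at a=20/3 m (b=L-a=10/3):
  M_4 = R_Ax - M_A  [x≤a] with R_A=8/15, M_A=4/3 = (8/15)·2 - (4/3) = -4/15 kN·m
Superposition: M = Σ M_i = -1303/480 kN·m ≈ -2.714583 kN·m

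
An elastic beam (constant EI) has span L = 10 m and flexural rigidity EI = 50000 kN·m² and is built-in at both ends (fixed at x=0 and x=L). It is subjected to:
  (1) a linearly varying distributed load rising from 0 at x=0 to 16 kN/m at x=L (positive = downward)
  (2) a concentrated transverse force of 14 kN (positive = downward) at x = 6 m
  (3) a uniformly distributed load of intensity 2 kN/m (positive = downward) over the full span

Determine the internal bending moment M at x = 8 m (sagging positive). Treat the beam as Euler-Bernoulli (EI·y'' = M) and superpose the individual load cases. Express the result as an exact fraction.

M(8) = -206/375 kN·m

Load 1 — triangular load w₀=16 kN/m (0→w₀ over full span):
  M_1 = 3w₀Lx/20 - w₀L²/30 - w₀x³/(6L) = 3·16·10·8/20 - 16·10²/30 - 16·8³/(6·10) = 32/15 kN·m
Load 2 — point force P=14 kN at a=6 m (b=L-a=4):
  M_2 = Pa²(a+3b)(L-x)/L³ - Pa²b/L²  [x>a] = 14·6²·(6+3·4)·(10-8)/10³ - 14·6²·4/10² = -252/125 kN·m
Load 3 — uniform load w=2 kN/m over full span:
  M_3 = wLx/2 - wL²/12 - wx²/2 = 2·10·8/2 - 2·10²/12 - 2·8²/2 = -2/3 kN·m
Superposition: M = Σ M_i = -206/375 kN·m ≈ -0.549333 kN·m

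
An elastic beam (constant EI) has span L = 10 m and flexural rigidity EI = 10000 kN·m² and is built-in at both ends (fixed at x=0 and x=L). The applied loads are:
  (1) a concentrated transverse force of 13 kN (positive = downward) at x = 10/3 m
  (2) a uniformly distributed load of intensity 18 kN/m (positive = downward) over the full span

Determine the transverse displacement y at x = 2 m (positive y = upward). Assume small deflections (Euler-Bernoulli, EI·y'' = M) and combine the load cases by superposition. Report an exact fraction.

y(2) = -1102/50625 m

Load 1 — point force P=13 kN at a=10/3 m (b=L-a=20/3):
  y_1 = -Pb²x²(3aL-(3a+b)x)/(6L³EI)  [x≤a] = -13·(20/3)²·2²·(3·(10/3)·10-(3·(10/3)+(20/3))·2)/(6·10³·10000) = -26/10125 m
Load 2 — uniform load w=18 kN/m over full span:
  y_2 = -wx²(L-x)²/(24EI) = -18·2²·(10-2)²/(24·10000) = -12/625 m
Superposition: y = Σ y_i = -1102/50625 m ≈ -0.021768 m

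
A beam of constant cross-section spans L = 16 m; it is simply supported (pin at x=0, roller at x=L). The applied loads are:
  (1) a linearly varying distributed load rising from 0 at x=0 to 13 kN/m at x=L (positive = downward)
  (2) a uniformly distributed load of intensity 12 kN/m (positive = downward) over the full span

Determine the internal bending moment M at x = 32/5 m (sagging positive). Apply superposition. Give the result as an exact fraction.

M(32/5) = 69376/125 kN·m

Load 1 — triangular load w₀=13 kN/m (0→w₀ over full span):
  M_1 = w₀Lx/6 - w₀x³/(6L) = 13·16·(32/5)/6 - 13·(32/5)³/(6·16) = 23296/125 kN·m
Load 2 — uniform load w=12 kN/m over full span:
  M_2 = wx(L-x)/2 = 12·(32/5)·(16-(32/5))/2 = 9216/25 kN·m
Superposition: M = Σ M_i = 69376/125 kN·m ≈ 555.008000 kN·m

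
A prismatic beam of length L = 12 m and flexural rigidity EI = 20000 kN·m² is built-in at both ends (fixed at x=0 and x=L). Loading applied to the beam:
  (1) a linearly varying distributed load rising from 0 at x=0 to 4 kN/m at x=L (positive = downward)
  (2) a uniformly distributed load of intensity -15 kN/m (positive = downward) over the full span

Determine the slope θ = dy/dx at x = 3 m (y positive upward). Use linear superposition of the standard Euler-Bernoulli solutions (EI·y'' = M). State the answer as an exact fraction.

Load 1 — triangular load w₀=4 kN/m (0→w₀ over full span):
  θ_1 = -w₀(2x(L-x)(L-2x)(x+2L)+x²(L-x)²)/(120LEI) = -4·(2·3·(12-3)·(12-2·3)·(3+2·12)+3²·(12-3)²)/(120·12·20000) = -1053/800000 rad
Load 2 — uniform load w=-15 kN/m over full span:
  θ_2 = -wx(L-x)(L-2x)/(12EI) = -(-15)·3·(12-3)·(12-2·3)/(12·20000) = 81/8000 rad
Superposition: θ = Σ θ_i = 7047/800000 rad ≈ 0.008809 rad

θ(3) = 7047/800000 rad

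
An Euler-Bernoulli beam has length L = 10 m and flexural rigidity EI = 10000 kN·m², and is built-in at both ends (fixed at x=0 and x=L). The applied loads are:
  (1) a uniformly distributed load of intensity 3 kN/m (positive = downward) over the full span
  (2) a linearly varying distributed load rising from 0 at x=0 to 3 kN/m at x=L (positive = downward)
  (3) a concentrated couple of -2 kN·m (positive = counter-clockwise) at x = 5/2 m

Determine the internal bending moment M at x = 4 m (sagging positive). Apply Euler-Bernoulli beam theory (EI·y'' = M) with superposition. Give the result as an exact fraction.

Load 1 — uniform load w=3 kN/m over full span:
  M_1 = wLx/2 - wL²/12 - wx²/2 = 3·10·4/2 - 3·10²/12 - 3·4²/2 = 11 kN·m
Load 2 — triangular load w₀=3 kN/m (0→w₀ over full span):
  M_2 = 3w₀Lx/20 - w₀L²/30 - w₀x³/(6L) = 3·3·10·4/20 - 3·10²/30 - 3·4³/(6·10) = 24/5 kN·m
Load 3 — applied couple M₀=-2 kN·m at a=5/2 m (b=L-a=15/2):
  M_3 = R_Ax - M_A - M₀  [x>a] with R_A=-9/40, M_A=3/8 = (-9/40)·4 - (3/8) - (-2) = 29/40 kN·m
Superposition: M = Σ M_i = 661/40 kN·m ≈ 16.525000 kN·m

M(4) = 661/40 kN·m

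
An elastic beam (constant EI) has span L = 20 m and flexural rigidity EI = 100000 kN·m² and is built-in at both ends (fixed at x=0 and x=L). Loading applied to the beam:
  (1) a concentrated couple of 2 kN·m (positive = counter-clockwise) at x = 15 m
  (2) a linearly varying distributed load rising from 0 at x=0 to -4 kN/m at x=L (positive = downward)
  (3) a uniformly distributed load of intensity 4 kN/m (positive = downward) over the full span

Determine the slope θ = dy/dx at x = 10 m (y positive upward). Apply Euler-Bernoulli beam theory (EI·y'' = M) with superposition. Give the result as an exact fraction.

θ(10) = 77/480000 rad

Load 1 — applied couple M₀=2 kN·m at a=15 m (b=L-a=5):
  θ_1 = (R_Ax²/2 - M_Ax)/EI  [x≤a] with R_A=9/80, M_A=5/8 = ((9/80)·10²/2 - (5/8)·10)/100000 = -1/160000 rad
Load 2 — triangular load w₀=-4 kN/m (0→w₀ over full span):
  θ_2 = -w₀(2x(L-x)(L-2x)(x+2L)+x²(L-x)²)/(120LEI) = -(-4)·(2·10·(20-10)·(20-2·10)·(10+2·20)+10²·(20-10)²)/(120·20·100000) = 1/6000 rad
Load 3 — uniform load w=4 kN/m over full span:
  θ_3 = -wx(L-x)(L-2x)/(12EI) = -4·10·(20-10)·(20-2·10)/(12·100000) = 0 rad
Superposition: θ = Σ θ_i = 77/480000 rad ≈ 0.000160 rad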